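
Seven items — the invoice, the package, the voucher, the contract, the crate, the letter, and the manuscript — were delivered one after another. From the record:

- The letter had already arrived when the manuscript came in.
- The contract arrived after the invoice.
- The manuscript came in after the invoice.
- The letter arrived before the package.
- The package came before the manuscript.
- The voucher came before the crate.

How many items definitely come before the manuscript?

Directly stated before the manuscript: the invoice, the letter, and the package.
No chain forces the contract (or any of the others) ahead of the manuscript.
That's the invoice, the letter, and the package — 3 in all.

3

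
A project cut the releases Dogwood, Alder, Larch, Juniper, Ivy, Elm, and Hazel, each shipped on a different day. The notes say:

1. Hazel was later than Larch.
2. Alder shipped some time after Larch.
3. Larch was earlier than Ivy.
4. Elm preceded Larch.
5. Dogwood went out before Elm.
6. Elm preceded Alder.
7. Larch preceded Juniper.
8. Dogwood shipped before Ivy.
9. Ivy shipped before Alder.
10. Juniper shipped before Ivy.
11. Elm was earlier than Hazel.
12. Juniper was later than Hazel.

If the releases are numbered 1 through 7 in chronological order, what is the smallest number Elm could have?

2

Dogwood must come before Elm — 1 forced predecessor.
Nothing else is forced ahead of Elm, so its earliest slot is position 1 + 1 = 2.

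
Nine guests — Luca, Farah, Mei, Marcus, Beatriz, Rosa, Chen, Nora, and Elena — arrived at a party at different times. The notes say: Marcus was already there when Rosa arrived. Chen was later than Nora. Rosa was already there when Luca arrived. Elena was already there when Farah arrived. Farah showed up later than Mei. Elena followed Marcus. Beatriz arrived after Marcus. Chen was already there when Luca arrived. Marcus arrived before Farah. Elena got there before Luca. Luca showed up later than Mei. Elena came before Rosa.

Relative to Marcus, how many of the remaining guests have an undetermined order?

3

Forced after Marcus: Beatriz, Elena, Farah, Luca, and Rosa.
That leaves Chen, Mei, and Nora with no forced order relative to Marcus — 3.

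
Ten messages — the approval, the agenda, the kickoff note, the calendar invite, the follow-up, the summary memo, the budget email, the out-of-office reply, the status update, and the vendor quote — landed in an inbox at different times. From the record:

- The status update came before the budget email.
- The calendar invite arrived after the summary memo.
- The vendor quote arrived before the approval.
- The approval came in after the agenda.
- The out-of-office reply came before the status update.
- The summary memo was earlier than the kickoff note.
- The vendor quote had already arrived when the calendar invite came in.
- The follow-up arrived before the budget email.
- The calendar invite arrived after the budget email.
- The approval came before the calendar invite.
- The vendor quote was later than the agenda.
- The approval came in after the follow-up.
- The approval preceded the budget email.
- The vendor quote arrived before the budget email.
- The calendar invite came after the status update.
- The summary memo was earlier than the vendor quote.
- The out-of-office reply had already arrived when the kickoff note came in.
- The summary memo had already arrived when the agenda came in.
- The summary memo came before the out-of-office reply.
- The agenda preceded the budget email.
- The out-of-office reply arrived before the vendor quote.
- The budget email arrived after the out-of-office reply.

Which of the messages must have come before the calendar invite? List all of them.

the agenda, the approval, the budget email, the follow-up, the out-of-office reply, the status update, the summary memo, the vendor quote

Directly stated before the calendar invite: the approval, the budget email, the status update, the summary memo, and the vendor quote.
The agenda reaches the calendar invite via the agenda → the budget email → the calendar invite.
The follow-up reaches the calendar invite via the follow-up → the budget email → the calendar invite.
The out-of-office reply reaches the calendar invite via the out-of-office reply → the status update → the calendar invite.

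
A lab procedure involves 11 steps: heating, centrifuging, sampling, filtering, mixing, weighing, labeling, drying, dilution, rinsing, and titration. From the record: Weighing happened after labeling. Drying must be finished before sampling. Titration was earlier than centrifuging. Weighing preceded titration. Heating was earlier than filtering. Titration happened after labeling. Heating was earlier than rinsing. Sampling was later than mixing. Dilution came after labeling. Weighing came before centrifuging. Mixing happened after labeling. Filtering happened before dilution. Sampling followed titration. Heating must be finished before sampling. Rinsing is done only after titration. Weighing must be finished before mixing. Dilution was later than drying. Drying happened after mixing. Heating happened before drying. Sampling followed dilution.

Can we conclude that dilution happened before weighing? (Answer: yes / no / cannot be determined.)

Tracing the constraints gives weighing → mixing → drying → dilution, so weighing must come before dilution.
That means dilution cannot be before weighing.

no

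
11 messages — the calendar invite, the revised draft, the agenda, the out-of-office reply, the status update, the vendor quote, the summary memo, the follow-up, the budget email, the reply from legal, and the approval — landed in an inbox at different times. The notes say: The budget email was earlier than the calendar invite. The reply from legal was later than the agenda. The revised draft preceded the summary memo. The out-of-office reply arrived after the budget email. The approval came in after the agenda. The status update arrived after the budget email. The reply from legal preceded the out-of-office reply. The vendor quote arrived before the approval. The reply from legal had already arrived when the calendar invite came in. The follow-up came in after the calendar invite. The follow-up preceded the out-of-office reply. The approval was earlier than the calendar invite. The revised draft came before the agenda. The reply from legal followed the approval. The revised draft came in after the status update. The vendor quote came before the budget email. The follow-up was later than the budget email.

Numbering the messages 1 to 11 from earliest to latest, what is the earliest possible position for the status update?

The budget email and the vendor quote must both come before the status update — 2 forced predecessors.
Nothing else is forced ahead of the status update, so its earliest slot is position 2 + 1 = 3.

3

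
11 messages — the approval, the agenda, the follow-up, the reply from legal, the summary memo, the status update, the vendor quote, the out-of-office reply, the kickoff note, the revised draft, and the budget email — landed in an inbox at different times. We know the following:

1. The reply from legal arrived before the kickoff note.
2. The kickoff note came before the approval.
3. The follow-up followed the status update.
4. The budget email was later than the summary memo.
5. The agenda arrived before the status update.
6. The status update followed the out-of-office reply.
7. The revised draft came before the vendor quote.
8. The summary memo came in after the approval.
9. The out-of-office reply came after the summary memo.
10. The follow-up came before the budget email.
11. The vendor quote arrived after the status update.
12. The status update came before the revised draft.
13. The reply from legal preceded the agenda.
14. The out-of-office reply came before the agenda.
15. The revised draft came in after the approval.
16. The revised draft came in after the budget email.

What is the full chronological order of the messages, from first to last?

The constraints fix every adjacent pair, so only one ordering works:
the reply from legal → the kickoff note → the approval → the summary memo → the out-of-office reply → the agenda → the status update → the follow-up → the budget email → the revised draft → the vendor quote.

the reply from legal, the kickoff note, the approval, the summary memo, the out-of-office reply, the agenda, the status update, the follow-up, the budget email, the revised draft, the vendor quote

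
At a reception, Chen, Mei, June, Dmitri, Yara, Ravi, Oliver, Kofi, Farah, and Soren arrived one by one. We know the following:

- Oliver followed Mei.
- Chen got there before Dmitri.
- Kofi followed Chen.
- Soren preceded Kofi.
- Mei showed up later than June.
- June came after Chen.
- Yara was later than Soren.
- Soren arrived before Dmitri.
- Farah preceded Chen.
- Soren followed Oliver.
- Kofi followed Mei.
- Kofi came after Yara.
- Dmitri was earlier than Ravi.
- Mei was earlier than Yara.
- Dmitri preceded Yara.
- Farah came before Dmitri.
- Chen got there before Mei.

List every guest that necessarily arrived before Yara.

Directly stated before Yara: Dmitri, Mei, and Soren.
Chen reaches Yara via Chen → Dmitri → Yara.
Farah reaches Yara via Farah → Dmitri → Yara.
June reaches Yara via June → Mei → Yara.
Likewise Oliver reaches Yara by chaining the stated constraints.
No chain forces Ravi (or any of the others) ahead of Yara.

Chen, Dmitri, Farah, June, Mei, Oliver, Soren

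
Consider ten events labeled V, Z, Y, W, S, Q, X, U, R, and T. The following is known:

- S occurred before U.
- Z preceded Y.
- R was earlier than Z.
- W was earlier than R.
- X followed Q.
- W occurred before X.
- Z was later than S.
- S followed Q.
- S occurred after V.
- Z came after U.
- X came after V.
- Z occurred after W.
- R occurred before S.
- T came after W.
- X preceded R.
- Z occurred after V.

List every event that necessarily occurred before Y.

Directly stated before Y: Z.
Q reaches Y via Q → S → Z → Y.
R reaches Y via R → Z → Y.
S reaches Y via S → Z → Y.
Likewise U, V, W, and X each reach Y by chaining the stated constraints.
No chain forces T ahead of Y.

Q, R, S, U, V, W, X, Z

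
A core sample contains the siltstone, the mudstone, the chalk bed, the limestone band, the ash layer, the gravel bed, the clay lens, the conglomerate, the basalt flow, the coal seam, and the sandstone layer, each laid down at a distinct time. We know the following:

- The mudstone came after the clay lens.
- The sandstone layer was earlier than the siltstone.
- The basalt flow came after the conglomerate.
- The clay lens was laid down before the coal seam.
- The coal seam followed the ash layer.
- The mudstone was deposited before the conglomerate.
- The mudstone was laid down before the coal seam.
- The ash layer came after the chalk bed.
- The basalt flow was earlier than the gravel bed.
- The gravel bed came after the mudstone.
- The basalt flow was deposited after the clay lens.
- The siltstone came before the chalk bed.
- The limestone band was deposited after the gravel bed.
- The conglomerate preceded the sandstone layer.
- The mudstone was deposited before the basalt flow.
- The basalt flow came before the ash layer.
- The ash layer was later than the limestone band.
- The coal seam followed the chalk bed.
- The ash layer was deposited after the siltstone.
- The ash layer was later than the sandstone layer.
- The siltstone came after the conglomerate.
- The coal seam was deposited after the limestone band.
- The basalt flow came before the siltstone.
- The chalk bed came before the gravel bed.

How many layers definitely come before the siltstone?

5

Directly stated before the siltstone: the basalt flow, the conglomerate, and the sandstone layer.
The clay lens reaches the siltstone via the clay lens → the basalt flow → the siltstone.
The mudstone reaches the siltstone via the mudstone → the basalt flow → the siltstone.
No chain forces the coal seam (or any of the others) ahead of the siltstone.
That's the basalt flow, the clay lens, the conglomerate, the mudstone, and the sandstone layer — 5 in all.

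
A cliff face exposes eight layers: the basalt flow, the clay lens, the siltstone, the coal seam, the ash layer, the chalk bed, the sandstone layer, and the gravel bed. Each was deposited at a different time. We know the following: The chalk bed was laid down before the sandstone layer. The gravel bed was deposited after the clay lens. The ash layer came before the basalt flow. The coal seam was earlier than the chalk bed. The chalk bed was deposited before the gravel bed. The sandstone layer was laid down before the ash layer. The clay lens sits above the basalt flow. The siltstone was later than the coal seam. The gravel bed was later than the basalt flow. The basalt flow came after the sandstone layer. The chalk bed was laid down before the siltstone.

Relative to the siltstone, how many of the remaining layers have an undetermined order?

Forced before the siltstone: the chalk bed and the coal seam.
That leaves the ash layer, the basalt flow, the clay lens, the gravel bed, and the sandstone layer with no forced order relative to the siltstone — 5.

5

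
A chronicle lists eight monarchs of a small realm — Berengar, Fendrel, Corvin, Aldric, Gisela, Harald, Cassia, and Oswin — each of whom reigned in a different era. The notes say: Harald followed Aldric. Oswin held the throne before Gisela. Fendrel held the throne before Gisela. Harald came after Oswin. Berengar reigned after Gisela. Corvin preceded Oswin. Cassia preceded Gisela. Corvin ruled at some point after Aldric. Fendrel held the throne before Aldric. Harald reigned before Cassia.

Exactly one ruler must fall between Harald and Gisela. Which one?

Tracing the constraints gives Harald → Cassia → Gisela, so Cassia sits after Harald and before Gisela.
No other ruler is forced both after Harald and before Gisela.

Cassia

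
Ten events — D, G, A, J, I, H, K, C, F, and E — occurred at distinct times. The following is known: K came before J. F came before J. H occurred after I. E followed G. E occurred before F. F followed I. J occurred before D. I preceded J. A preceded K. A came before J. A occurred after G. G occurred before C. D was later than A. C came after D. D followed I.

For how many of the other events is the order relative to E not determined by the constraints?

4

Forced before E: G; forced after E: C, D, F, and J.
That leaves A, H, I, and K with no forced order relative to E — 4.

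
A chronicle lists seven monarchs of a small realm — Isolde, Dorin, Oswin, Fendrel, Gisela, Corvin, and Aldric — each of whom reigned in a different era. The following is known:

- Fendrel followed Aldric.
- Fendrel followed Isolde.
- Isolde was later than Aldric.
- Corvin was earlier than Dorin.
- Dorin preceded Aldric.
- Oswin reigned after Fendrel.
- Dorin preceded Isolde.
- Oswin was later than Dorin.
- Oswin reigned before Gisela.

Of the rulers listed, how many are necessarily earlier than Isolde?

3

Directly stated before Isolde: Aldric and Dorin.
Corvin reaches Isolde via Corvin → Dorin → Isolde.
That's Aldric, Corvin, and Dorin — 3 in all.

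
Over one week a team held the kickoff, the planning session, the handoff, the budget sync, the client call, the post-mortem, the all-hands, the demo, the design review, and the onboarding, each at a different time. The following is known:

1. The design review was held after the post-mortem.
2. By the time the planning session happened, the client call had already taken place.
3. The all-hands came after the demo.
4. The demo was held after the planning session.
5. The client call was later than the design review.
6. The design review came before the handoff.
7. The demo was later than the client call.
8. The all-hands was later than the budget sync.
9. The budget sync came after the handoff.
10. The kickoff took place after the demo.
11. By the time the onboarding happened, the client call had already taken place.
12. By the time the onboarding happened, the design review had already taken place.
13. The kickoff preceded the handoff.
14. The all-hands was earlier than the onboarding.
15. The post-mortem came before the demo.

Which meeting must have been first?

the post-mortem

The post-mortem has a chain of constraints placing it before every other meeting, so the post-mortem must be first.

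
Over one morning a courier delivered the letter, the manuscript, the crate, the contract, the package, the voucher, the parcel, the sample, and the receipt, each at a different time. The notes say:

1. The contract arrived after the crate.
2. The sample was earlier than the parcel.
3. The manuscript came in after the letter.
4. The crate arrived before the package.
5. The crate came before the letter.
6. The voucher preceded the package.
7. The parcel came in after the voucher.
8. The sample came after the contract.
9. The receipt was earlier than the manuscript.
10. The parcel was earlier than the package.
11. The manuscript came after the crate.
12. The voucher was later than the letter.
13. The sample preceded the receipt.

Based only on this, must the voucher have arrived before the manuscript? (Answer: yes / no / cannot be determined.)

No chain of stated constraints runs from the voucher to the manuscript, and none runs from the manuscript to the voucher either.
So the relative order of the voucher and the manuscript is not fixed by the given facts.

cannot be determined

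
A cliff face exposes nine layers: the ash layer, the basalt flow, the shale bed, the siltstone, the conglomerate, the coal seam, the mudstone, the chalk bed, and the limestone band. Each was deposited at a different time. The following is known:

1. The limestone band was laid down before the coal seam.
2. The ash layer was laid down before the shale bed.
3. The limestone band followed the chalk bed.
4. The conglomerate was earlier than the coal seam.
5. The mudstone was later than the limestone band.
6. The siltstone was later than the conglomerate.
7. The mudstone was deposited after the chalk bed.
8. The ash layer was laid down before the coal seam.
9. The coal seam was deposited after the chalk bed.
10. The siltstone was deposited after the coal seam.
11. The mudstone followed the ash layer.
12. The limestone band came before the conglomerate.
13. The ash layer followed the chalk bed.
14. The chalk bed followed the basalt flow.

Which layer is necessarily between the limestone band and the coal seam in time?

the conglomerate

Tracing the constraints gives the limestone band → the conglomerate → the coal seam, so the conglomerate sits after the limestone band and before the coal seam.
No other layer is forced both after the limestone band and before the coal seam.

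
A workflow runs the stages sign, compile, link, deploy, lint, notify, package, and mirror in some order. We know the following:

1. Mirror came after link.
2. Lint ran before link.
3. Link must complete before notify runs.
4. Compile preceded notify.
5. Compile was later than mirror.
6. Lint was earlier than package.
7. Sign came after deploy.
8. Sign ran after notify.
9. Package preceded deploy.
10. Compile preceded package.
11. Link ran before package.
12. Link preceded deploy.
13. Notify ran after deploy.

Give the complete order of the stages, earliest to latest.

The constraints fix every adjacent pair, so only one ordering works:
lint → link → mirror → compile → package → deploy → notify → sign.

lint, link, mirror, compile, package, deploy, notify, sign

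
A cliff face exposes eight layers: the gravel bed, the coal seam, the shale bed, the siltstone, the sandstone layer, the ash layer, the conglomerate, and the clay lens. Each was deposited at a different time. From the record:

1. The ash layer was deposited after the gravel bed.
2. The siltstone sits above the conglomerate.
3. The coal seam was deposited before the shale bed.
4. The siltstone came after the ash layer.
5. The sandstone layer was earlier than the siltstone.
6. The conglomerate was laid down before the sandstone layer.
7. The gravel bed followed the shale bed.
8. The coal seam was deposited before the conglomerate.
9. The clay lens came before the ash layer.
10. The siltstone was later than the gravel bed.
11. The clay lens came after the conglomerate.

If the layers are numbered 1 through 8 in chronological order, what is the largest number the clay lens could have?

6

The clay lens must come before the ash layer and the siltstone — 2 layers forced after it.
Everything else can be placed before the clay lens in some valid order, so the clay lens can sit as late as position 8 − 2 = 6.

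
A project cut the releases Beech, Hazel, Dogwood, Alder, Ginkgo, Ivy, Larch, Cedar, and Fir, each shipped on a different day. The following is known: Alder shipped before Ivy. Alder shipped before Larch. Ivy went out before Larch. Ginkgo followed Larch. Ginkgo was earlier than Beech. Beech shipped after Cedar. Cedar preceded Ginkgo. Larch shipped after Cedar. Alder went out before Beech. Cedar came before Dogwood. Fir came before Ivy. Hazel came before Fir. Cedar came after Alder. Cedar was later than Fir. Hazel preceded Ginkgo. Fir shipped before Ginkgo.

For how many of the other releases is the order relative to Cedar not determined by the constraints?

Forced before Cedar: Alder, Fir, and Hazel; forced after Cedar: Beech, Dogwood, Ginkgo, and Larch.
That leaves Ivy with no forced order relative to Cedar — 1.

1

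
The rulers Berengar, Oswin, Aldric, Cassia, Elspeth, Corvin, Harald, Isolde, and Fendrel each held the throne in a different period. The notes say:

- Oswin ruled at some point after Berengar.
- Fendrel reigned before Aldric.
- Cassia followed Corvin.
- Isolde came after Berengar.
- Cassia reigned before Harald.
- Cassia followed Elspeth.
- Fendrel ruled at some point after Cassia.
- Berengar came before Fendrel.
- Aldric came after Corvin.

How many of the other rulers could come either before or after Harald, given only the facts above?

Forced before Harald: Cassia, Corvin, and Elspeth.
That leaves Aldric, Berengar, Fendrel, Isolde, and Oswin with no forced order relative to Harald — 5.

5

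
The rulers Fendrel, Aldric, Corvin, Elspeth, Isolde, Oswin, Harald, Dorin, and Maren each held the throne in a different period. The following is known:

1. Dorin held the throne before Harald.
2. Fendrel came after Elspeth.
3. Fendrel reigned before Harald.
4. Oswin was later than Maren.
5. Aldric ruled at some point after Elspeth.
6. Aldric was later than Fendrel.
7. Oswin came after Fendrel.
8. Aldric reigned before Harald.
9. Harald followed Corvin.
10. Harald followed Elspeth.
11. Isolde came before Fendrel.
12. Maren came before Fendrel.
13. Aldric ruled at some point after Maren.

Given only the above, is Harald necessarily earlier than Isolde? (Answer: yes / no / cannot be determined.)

Tracing the constraints gives Isolde → Fendrel → Harald, so Isolde must come before Harald.
That means Harald cannot be before Isolde.

no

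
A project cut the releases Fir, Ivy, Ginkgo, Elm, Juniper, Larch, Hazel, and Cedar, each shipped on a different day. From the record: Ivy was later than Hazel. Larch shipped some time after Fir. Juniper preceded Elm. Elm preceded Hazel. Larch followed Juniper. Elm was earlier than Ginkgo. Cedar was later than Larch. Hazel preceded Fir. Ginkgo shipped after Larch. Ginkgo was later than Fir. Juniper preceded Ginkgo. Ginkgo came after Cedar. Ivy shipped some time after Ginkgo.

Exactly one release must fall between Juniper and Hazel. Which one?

Tracing the constraints gives Juniper → Elm → Hazel, so Elm sits after Juniper and before Hazel.
No other release is forced both after Juniper and before Hazel.

Elm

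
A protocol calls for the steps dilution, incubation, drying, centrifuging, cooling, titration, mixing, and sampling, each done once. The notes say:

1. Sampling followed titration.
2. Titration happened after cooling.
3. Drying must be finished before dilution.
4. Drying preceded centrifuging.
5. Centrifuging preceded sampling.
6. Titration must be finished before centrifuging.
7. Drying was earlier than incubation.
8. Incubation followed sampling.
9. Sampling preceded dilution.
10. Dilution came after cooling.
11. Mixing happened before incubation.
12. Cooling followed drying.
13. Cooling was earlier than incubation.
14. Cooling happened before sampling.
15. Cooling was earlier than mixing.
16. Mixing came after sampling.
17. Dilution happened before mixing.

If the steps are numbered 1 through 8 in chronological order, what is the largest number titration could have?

Titration must come before centrifuging, dilution, incubation, mixing, and sampling — 5 steps forced after it.
Everything else can be placed before titration in some valid order, so titration can sit as late as position 8 − 5 = 3.

3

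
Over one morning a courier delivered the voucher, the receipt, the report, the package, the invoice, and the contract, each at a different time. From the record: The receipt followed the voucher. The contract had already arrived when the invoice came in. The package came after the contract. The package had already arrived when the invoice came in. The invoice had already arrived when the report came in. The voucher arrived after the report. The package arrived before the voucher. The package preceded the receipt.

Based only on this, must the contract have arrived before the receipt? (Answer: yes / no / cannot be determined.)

yes

Chain the constraints: the contract → the package → the receipt. Each link is directly stated, so the contract comes before the receipt.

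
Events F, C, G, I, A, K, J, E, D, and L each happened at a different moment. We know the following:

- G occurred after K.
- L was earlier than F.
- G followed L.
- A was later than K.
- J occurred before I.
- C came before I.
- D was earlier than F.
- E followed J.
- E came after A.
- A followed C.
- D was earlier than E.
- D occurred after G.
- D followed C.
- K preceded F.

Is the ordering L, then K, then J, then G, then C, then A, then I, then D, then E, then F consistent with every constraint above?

Check each stated constraint against the proposed order — e.g. K is ahead of F; L is ahead of F. Every pair is in the required order; nothing is violated.

yes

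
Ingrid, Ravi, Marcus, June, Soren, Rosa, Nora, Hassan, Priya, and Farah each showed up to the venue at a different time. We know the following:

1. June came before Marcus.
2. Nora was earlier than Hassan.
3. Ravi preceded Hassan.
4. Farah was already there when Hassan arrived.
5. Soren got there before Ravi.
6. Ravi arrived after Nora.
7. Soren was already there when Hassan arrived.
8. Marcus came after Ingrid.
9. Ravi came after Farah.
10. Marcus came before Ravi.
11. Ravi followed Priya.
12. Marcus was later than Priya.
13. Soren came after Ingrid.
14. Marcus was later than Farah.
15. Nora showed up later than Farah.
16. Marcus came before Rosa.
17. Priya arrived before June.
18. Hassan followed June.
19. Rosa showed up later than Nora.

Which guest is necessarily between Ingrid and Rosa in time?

Tracing the constraints gives Ingrid → Marcus → Rosa, so Marcus sits after Ingrid and before Rosa.
No other guest is forced both after Ingrid and before Rosa.

Marcus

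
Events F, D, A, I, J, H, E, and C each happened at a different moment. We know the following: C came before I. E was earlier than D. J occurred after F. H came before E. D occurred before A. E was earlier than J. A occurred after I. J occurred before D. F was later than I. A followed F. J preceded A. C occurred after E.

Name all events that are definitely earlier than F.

Directly stated before F: I.
C reaches F via C → I → F.
E reaches F via E → C → I → F.
H reaches F via H → E → C → I → F.

C, E, H, I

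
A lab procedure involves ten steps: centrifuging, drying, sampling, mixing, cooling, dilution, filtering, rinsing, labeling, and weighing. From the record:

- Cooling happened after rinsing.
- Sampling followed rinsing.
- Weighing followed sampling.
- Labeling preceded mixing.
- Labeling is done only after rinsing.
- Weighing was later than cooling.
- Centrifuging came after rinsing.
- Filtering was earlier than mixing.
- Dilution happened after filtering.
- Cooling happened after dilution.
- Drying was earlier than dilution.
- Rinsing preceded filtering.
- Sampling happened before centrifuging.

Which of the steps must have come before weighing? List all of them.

cooling, dilution, drying, filtering, rinsing, sampling

Directly stated before weighing: cooling and sampling.
Dilution reaches weighing via dilution → cooling → weighing.
Drying reaches weighing via drying → dilution → cooling → weighing.
Filtering reaches weighing via filtering → dilution → cooling → weighing.
Likewise rinsing reaches weighing by chaining the stated constraints.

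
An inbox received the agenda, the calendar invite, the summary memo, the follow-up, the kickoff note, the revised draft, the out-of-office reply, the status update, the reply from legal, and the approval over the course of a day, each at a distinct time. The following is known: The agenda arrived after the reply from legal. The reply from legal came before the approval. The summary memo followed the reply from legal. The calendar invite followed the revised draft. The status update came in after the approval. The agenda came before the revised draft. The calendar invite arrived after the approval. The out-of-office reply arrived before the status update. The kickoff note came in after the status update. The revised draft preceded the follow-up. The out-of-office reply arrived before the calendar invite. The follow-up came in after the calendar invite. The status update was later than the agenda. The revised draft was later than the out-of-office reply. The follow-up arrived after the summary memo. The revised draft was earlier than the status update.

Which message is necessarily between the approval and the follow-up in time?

Tracing the constraints gives the approval → the calendar invite → the follow-up, so the calendar invite sits after the approval and before the follow-up.
No other message is forced both after the approval and before the follow-up.

the calendar invite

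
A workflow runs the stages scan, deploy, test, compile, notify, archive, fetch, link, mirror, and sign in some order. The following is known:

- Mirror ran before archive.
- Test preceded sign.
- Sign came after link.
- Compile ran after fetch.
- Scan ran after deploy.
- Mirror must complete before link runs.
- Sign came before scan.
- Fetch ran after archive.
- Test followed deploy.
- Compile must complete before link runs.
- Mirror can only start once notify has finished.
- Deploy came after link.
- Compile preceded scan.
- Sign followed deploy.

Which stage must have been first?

Notify has a chain of constraints placing it before every other stage, so notify must be first.

notify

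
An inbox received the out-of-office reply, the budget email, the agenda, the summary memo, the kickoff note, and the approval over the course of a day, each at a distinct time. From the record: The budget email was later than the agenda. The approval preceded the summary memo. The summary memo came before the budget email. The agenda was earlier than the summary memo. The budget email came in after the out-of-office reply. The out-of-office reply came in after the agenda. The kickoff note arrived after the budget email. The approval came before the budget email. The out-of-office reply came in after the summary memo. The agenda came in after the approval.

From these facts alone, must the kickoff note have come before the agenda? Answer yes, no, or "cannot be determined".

no

Tracing the constraints gives the agenda → the budget email → the kickoff note, so the agenda must come before the kickoff note.
That means the kickoff note cannot be before the agenda.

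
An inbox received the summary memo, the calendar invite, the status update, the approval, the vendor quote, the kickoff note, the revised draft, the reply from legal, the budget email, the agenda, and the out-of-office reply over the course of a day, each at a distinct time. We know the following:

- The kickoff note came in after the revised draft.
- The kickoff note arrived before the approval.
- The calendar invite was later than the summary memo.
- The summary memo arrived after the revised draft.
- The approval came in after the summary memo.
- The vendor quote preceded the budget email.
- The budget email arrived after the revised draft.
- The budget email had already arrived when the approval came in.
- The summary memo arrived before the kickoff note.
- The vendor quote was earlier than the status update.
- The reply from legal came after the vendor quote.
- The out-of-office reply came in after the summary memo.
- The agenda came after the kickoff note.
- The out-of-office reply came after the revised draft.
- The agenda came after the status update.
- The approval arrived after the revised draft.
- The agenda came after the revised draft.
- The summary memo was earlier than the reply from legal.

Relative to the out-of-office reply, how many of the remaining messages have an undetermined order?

Forced before the out-of-office reply: the revised draft and the summary memo.
That leaves the agenda, the approval, the budget email, the calendar invite, the kickoff note, the reply from legal, the status update, and the vendor quote with no forced order relative to the out-of-office reply — 8.

8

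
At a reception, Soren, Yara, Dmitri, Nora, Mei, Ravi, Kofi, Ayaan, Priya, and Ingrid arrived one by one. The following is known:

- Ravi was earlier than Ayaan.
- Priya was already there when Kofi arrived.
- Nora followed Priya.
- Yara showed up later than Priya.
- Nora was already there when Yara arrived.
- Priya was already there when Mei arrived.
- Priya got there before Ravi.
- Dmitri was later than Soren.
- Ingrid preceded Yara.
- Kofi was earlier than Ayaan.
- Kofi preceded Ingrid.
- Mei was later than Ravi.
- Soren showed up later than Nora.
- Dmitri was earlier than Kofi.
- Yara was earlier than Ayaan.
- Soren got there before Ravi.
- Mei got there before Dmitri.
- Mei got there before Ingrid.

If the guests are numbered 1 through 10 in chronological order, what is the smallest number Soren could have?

Nora and Priya must both come before Soren — 2 forced predecessors.
Nothing else is forced ahead of Soren, so their earliest slot is position 2 + 1 = 3.

3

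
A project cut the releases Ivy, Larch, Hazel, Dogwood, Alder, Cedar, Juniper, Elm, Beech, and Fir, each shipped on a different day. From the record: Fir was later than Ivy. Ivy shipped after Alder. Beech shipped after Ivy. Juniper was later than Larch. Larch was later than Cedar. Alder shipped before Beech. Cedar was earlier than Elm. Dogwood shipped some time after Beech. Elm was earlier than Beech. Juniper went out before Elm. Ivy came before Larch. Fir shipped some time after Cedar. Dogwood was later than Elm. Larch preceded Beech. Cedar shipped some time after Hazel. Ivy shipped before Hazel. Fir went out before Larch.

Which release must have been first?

Alder

Alder has a chain of constraints placing it before every other release, so Alder must be first.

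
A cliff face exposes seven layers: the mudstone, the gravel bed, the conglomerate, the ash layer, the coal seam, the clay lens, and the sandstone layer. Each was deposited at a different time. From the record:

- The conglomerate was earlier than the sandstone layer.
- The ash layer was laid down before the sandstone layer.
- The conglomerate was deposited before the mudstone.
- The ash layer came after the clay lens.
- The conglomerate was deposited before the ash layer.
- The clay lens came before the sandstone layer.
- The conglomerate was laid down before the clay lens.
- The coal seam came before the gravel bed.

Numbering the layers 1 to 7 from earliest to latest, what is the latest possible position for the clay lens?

The clay lens must come before the ash layer and the sandstone layer — 2 layers forced after it.
Everything else can be placed before the clay lens in some valid order, so the clay lens can sit as late as position 7 − 2 = 5.

5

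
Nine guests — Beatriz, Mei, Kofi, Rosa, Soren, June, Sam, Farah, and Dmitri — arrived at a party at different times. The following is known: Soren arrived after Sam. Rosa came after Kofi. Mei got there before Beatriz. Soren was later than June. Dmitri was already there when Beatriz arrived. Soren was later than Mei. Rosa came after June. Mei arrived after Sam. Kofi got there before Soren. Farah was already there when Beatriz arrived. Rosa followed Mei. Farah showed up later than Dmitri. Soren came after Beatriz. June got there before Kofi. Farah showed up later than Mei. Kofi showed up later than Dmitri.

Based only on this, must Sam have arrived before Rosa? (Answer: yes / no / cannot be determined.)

yes

Chain the constraints: Sam → Mei → Rosa. Each link is directly stated, so Sam comes before Rosa.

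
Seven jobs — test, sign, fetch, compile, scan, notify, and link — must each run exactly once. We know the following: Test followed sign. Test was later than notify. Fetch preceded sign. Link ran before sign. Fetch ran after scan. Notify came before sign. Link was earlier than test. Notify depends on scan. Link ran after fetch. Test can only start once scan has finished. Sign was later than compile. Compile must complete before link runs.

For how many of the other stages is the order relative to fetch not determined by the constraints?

2

Forced before fetch: scan; forced after fetch: link, sign, and test.
That leaves compile and notify with no forced order relative to fetch — 2.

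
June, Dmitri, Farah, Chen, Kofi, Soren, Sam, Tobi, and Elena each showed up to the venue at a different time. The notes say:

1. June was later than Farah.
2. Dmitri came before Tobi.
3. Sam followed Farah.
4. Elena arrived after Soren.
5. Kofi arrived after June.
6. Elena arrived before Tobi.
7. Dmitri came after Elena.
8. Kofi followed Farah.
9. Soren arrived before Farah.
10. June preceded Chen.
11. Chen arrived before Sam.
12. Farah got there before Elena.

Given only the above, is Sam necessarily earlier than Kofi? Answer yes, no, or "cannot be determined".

cannot be determined

No chain of stated constraints runs from Sam to Kofi, and none runs from Kofi to Sam either.
So the relative order of Sam and Kofi is not fixed by the given facts.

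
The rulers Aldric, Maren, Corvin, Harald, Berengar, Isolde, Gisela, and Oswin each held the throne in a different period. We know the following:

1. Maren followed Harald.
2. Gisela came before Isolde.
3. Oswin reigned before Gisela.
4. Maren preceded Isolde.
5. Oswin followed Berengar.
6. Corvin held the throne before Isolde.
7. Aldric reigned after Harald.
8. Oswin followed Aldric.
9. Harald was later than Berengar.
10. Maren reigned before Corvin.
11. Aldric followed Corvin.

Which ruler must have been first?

Berengar

Berengar has a chain of constraints placing them before every other ruler, so Berengar must be first.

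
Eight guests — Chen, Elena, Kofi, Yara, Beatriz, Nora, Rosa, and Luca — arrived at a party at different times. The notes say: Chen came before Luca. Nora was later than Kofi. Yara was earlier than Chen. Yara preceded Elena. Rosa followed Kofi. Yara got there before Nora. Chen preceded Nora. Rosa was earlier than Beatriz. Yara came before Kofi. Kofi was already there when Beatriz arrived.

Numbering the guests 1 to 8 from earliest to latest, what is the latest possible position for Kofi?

Kofi must come before Beatriz, Nora, and Rosa — 3 guests forced after them.
Everything else can be placed before Kofi in some valid order, so Kofi can sit as late as position 8 − 3 = 5.

5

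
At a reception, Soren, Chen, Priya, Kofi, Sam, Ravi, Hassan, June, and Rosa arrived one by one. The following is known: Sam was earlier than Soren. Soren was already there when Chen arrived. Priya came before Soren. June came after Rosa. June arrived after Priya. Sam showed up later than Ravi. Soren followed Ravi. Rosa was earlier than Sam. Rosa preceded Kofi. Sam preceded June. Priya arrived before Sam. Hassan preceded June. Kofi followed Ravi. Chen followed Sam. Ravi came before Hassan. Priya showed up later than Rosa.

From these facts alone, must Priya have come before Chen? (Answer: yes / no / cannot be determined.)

Chain the constraints: Priya → Sam → Chen. Each link is directly stated, so Priya comes before Chen.

yes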